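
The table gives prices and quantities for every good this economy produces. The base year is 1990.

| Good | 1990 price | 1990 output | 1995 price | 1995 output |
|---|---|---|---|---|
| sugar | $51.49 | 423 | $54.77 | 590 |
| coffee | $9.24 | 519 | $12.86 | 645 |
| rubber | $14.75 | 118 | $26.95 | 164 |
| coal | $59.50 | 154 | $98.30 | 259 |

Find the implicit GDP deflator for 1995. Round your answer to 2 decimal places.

130.13

Nominal GDP 1995 = 54.77·590 + 12.86·645 + 26.95·164 + 98.30·259 = 70488.50.
Real GDP 1995 (at 1990 prices) = 51.49·590 + 9.24·645 + 14.75·164 + 59.50·259 = 54168.40.
Deflator = Nominal/Real × 100 = 70488.50/54168.40 × 100 = 130.128.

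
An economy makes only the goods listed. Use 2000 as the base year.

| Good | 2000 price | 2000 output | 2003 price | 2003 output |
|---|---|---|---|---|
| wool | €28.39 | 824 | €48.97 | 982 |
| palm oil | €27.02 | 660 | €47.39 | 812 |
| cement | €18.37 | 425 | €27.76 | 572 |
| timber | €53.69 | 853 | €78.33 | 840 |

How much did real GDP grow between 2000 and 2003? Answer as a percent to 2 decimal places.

Real GDP 2000 = Nominal GDP 2000 = 28.39·824 + 27.02·660 + 18.37·425 + 53.69·853 = 94831.38.
Real GDP 2003 (at 2000 prices) = 28.39·982 + 27.02·812 + 18.37·572 + 53.69·840 = 105426.46.
Real growth = 105426.46/94831.38 − 1 = 0.1117.

11.17%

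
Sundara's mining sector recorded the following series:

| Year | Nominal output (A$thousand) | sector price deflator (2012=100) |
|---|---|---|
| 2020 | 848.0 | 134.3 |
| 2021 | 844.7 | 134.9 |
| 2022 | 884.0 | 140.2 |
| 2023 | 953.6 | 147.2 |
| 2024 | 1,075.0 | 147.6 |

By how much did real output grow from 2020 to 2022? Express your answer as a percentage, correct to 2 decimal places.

Real output 2020 = 848.0/1.343 = 631.42.
Real output 2022 = 884.0/1.402 = 630.53.
Change = 630.53/631.42 − 1 = -0.0014.

-0.14%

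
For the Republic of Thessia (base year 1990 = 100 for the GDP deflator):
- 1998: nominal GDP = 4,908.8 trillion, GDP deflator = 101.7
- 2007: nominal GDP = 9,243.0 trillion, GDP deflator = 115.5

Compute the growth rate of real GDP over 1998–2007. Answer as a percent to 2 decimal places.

Real GDP 1998 = 4908.8 / 1.017 = 4826.75.
Real GDP 2007 = 9243.0 / 1.155 = 8002.60.
Real growth = 8002.60 / 4826.75 − 1 = 0.6580.

65.80%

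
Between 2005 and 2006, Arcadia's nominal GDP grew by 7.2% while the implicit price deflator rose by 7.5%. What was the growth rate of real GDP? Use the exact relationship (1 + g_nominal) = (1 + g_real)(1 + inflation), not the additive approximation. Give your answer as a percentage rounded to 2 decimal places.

-0.28%

(1 + g_nom) = (1 + g_real)(1 + π), so g_real = 1.0720 / 1.0750 − 1 = -0.00279.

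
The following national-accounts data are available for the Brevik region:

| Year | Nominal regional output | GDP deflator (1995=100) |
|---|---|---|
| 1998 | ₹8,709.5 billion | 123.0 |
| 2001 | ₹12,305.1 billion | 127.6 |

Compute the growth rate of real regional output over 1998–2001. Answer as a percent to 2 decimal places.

Deflate each year: 1998 → 8709.5/1.230 = 7080.89; 2001 → 12305.1/1.276 = 9643.50.
So real regional output changed by 9643.50/7080.89 − 1 = 0.3619, i.e. 36.19%.

36.19%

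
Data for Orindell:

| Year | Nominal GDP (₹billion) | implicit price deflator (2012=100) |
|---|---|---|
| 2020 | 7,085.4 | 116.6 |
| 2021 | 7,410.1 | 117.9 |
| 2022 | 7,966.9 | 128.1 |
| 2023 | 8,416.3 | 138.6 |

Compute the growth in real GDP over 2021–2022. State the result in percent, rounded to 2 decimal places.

Real GDP 2021 = 7410.1/1.179 = 6285.07.
Real GDP 2022 = 7966.9/1.281 = 6219.28.
Change = 6219.28/6285.07 − 1 = -0.0105.

-1.05%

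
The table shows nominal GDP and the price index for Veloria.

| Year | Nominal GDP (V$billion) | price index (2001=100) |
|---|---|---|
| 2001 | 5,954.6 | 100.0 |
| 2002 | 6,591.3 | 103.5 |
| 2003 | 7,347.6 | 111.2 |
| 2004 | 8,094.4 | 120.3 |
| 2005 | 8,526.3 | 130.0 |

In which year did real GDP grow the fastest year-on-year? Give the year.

2002

2002: real = 6591.3/1.035 = 6368.41; growth vs 2001 (5954.60) = 6.95%.
2003: real = 7347.6/1.112 = 6607.55; growth vs 2002 (6368.41) = 3.76%.
2004: real = 8094.4/1.203 = 6728.51; growth vs 2003 (6607.55) = 1.83%.
2005: real = 8526.3/1.300 = 6558.69; growth vs 2004 (6728.51) = -2.52%.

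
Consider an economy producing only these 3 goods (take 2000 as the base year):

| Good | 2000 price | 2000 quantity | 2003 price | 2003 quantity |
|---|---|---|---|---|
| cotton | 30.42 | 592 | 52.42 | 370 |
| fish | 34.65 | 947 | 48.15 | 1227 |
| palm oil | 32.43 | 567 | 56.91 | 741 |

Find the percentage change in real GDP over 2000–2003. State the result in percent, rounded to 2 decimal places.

Real GDP 2000 = Nominal GDP 2000 = 30.42·592 + 34.65·947 + 32.43·567 = 69210.00.
Real GDP 2003 (at 2000 prices) = 30.42·370 + 34.65·1227 + 32.43·741 = 77801.58.
Real growth = 77801.58/69210.00 − 1 = 0.1241.

12.41%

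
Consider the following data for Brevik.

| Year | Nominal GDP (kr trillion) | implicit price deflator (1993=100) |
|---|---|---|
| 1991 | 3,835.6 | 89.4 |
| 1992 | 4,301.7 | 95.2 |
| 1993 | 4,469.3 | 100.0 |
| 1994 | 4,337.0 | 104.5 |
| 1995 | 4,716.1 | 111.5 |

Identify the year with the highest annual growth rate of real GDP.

1992: real = 4301.7/0.952 = 4518.59; growth vs 1991 (4290.38) = 5.32%.
1993: real = 4469.3/1.000 = 4469.30; growth vs 1992 (4518.59) = -1.09%.
1994: real = 4337.0/1.045 = 4150.24; growth vs 1993 (4469.30) = -7.14%.
1995: real = 4716.1/1.115 = 4229.69; growth vs 1994 (4150.24) = 1.91%.

1992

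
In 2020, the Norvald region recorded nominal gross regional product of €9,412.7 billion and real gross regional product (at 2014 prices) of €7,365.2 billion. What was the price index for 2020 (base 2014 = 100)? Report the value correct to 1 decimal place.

127.8

price index = (Nominal / Real) × 100 = 9412.7 / 7365.2 × 100 = 127.80.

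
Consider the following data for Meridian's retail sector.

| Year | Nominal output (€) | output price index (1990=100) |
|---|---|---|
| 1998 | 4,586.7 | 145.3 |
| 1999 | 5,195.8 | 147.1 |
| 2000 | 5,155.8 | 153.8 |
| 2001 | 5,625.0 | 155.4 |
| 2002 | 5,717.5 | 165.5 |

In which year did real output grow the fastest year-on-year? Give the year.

1999: real = 5195.8/1.471 = 3532.15; growth vs 1998 (3156.71) = 11.89%.
2000: real = 5155.8/1.538 = 3352.28; growth vs 1999 (3532.15) = -5.09%.
2001: real = 5625.0/1.554 = 3619.69; growth vs 2000 (3352.28) = 7.98%.
2002: real = 5717.5/1.655 = 3454.68; growth vs 2001 (3619.69) = -4.56%.

1999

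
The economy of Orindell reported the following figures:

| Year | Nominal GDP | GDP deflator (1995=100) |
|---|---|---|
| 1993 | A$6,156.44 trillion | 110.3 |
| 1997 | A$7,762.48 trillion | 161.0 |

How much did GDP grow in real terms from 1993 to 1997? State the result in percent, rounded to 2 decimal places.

Deflate each year: 1993 → 6156.44/1.103 = 5581.54; 1997 → 7762.48/1.610 = 4821.42.
So real GDP changed by 4821.42/5581.54 − 1 = -0.1362, i.e. -13.62%.

-13.62%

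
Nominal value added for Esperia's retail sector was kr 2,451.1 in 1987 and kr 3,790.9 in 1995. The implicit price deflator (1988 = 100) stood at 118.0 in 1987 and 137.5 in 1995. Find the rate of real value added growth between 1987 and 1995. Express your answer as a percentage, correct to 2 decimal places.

Deflate each year: 1987 → 2451.1/1.180 = 2077.20; 1995 → 3790.9/1.375 = 2757.02.
So real value added changed by 2757.02/2077.20 − 1 = 0.3273, i.e. 32.73%.

32.73%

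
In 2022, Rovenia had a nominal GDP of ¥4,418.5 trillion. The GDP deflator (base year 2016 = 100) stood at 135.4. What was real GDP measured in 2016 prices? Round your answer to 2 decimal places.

¥3,263.29 trillion

Real GDP = Nominal / (GDP deflator/100) = 4418.5 / 1.354 = 3263.29.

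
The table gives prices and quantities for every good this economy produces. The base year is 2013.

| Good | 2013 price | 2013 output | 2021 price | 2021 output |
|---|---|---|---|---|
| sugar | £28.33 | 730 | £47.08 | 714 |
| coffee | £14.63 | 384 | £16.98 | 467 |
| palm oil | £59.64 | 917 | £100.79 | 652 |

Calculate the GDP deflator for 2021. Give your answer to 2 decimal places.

162.65

Nominal GDP 2021 = 47.08·714 + 16.98·467 + 100.79·652 = 107259.86.
Real GDP 2021 (at 2013 prices) = 28.33·714 + 14.63·467 + 59.64·652 = 65945.11.
Deflator = Nominal/Real × 100 = 107259.86/65945.11 × 100 = 162.650.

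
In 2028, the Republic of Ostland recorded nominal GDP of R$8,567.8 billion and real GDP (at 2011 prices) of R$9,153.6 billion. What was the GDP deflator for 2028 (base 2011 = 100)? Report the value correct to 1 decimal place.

GDP deflator = (Nominal / Real) × 100 = 8567.8 / 9153.6 × 100 = 93.60.

93.6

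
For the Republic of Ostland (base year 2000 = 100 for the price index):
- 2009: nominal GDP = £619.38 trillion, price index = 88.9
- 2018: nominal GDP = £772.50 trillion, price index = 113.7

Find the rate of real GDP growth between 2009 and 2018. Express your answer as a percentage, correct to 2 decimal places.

Deflate each year: 2009 → 619.38/0.889 = 696.72; 2018 → 772.50/1.137 = 679.42.
So real GDP changed by 679.42/696.72 − 1 = -0.0248, i.e. -2.48%.

-2.48%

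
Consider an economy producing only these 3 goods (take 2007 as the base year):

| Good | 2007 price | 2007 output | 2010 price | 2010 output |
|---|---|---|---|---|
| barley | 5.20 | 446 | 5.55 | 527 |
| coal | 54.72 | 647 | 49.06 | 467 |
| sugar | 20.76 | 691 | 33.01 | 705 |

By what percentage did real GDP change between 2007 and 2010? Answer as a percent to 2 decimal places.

Real GDP 2007 = Nominal GDP 2007 = 5.20·446 + 54.72·647 + 20.76·691 = 52068.20.
Real GDP 2010 (at 2007 prices) = 5.20·527 + 54.72·467 + 20.76·705 = 42930.44.
Real growth = 42930.44/52068.20 − 1 = -0.1755.

-17.55%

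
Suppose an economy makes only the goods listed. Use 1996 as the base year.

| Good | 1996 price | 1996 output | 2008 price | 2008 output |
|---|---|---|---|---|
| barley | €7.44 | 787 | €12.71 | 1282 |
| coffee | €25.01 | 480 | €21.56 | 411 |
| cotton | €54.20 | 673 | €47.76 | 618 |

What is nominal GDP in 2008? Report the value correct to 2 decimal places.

€54671.06

Nominal GDP 2008 = Σ (p_2008 × q_2008) = 12.71·1282 + 21.56·411 + 47.76·618 = 54671.06.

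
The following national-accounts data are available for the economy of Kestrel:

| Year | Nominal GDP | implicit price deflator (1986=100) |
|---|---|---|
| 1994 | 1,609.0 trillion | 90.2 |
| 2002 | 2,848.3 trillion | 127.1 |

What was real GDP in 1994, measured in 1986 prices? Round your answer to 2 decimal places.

1,783.81 trillion

Real GDP = Nominal / (implicit price deflator/100) = 1609.0 / 0.902 = 1783.81.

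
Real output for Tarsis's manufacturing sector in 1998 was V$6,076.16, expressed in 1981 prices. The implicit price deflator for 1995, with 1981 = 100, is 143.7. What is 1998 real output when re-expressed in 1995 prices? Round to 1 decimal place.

V$8,731.4

Real output in 1995 prices = Real output in 1981 prices × (P_1995/P_1981) = 6076.16 × 1.437 = 8731.44.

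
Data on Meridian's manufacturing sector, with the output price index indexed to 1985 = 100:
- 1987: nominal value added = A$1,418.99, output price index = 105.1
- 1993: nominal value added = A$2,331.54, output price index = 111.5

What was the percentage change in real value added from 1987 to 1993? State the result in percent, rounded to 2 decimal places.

54.88%

Real value added 1987 = 1418.99 / 1.051 = 1350.13.
Real value added 1993 = 2331.54 / 1.115 = 2091.07.
Real growth = 2091.07 / 1350.13 − 1 = 0.5488.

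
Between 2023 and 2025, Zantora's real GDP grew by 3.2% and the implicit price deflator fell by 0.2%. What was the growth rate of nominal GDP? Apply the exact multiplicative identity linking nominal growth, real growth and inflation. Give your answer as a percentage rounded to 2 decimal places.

(1 + g_nom) = (1 + g_real)(1 + π) = 1.0320 × 0.9980 = 1.02994.

2.99%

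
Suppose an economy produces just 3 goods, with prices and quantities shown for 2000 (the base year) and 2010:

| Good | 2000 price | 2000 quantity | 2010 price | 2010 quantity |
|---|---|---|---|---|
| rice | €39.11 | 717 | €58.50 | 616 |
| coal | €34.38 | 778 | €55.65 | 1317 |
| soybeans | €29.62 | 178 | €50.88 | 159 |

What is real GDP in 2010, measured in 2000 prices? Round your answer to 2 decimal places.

Real GDP 2010 = Σ (p_2000 × q_2010) = 39.11·616 + 34.38·1317 + 29.62·159 = 74079.80.

€74079.80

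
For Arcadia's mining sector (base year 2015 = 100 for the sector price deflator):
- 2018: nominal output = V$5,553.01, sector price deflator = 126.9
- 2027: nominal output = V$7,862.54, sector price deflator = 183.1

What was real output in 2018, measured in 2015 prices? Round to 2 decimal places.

Real output = Nominal / (sector price deflator/100) = 5553.01 / 1.269 = 4375.89.

V$4,375.89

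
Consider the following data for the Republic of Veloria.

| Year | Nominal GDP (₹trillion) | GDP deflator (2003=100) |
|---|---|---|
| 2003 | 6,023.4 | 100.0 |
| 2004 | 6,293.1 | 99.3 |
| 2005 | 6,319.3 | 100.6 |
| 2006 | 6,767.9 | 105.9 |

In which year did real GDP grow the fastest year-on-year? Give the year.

2004

2004: real = 6293.1/0.993 = 6337.46; growth vs 2003 (6023.40) = 5.21%.
2005: real = 6319.3/1.006 = 6281.61; growth vs 2004 (6337.46) = -0.88%.
2006: real = 6767.9/1.059 = 6390.84; growth vs 2005 (6281.61) = 1.74%.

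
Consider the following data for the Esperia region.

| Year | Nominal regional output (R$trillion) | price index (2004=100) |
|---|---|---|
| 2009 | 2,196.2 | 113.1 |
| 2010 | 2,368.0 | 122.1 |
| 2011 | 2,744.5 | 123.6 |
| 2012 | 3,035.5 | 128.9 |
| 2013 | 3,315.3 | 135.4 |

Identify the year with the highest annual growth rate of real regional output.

2011

2010: real = 2368.0/1.221 = 1939.39; growth vs 2009 (1941.82) = -0.13%.
2011: real = 2744.5/1.236 = 2220.47; growth vs 2010 (1939.39) = 14.49%.
2012: real = 3035.5/1.289 = 2354.93; growth vs 2011 (2220.47) = 6.06%.
2013: real = 3315.3/1.354 = 2448.52; growth vs 2012 (2354.93) = 3.97%.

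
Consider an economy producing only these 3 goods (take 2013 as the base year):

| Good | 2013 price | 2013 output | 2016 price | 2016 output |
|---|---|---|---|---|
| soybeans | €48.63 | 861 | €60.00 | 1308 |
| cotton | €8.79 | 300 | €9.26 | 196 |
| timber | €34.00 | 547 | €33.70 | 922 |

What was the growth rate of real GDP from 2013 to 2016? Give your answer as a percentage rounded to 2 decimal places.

Real GDP 2013 = Nominal GDP 2013 = 48.63·861 + 8.79·300 + 34.00·547 = 63105.43.
Real GDP 2016 (at 2013 prices) = 48.63·1308 + 8.79·196 + 34.00·922 = 96678.88.
Real growth = 96678.88/63105.43 − 1 = 0.5320.

53.20%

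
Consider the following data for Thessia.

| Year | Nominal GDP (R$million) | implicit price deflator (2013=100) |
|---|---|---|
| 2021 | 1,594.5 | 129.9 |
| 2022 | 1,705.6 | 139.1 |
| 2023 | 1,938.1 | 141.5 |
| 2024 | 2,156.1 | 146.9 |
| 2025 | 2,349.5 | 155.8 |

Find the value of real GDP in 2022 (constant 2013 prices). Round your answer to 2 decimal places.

R$1,226.17 million

Real GDP 2022 = 1705.6 / 1.391 = 1226.17.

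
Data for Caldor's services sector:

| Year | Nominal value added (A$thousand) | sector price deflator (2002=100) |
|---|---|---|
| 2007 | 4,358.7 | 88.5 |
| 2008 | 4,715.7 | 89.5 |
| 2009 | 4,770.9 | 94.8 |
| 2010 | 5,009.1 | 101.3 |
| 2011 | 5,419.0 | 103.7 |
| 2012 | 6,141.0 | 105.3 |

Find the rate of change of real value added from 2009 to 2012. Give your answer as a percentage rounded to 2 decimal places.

15.88%

Real value added 2009 = 4770.9/0.948 = 5032.59.
Real value added 2012 = 6141.0/1.053 = 5831.91.
Change = 5831.91/5032.59 − 1 = 0.1588.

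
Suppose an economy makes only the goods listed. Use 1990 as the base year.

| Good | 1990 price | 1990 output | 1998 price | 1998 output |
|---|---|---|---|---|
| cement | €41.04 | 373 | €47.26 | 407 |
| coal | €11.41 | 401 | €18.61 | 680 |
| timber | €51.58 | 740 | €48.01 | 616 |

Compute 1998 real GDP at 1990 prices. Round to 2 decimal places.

Real GDP 1998 = Σ (p_1990 × q_1998) = 41.04·407 + 11.41·680 + 51.58·616 = 56235.36.

€56235.36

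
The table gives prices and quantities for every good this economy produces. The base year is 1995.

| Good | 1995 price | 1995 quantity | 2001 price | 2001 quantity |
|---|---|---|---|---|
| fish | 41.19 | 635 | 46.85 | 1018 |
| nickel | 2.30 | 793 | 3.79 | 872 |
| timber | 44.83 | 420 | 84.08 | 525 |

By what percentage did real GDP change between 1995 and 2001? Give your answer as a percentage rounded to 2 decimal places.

44.15%

Real GDP 1995 = Nominal GDP 1995 = 41.19·635 + 2.30·793 + 44.83·420 = 46808.15.
Real GDP 2001 (at 1995 prices) = 41.19·1018 + 2.30·872 + 44.83·525 = 67472.77.
Real growth = 67472.77/46808.15 − 1 = 0.4415.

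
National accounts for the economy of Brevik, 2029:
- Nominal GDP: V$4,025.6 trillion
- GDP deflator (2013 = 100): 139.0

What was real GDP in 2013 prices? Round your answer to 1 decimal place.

V$2,896.1 trillion

Real GDP = Nominal / (GDP deflator/100) = 4025.6 / 1.390 = 2896.12.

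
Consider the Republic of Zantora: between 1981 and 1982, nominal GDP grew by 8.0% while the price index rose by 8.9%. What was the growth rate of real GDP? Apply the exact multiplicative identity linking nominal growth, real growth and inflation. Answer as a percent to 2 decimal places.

-0.83%

(1 + g_nom) = (1 + g_real)(1 + π), so g_real = 1.0800 / 1.0890 − 1 = -0.00826.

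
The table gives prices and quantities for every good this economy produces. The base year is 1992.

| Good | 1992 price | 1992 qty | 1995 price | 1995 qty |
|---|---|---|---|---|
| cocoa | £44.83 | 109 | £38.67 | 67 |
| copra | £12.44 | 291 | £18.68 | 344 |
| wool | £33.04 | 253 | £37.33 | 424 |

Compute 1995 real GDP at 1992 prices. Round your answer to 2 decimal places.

£21291.93

Real GDP 1995 = Σ (p_1992 × q_1995) = 44.83·67 + 12.44·344 + 33.04·424 = 21291.93.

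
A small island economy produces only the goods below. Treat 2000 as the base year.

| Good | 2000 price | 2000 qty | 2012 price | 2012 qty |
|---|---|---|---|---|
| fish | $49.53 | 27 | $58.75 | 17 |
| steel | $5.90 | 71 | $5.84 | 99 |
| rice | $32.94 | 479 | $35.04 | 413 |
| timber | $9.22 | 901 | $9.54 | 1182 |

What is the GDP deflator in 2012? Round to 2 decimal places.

Nominal GDP 2012 = 58.75·17 + 5.84·99 + 35.04·413 + 9.54·1182 = 27324.71.
Real GDP 2012 (at 2000 prices) = 49.53·17 + 5.90·99 + 32.94·413 + 9.22·1182 = 25928.37.
Deflator = Nominal/Real × 100 = 27324.71/25928.37 × 100 = 105.385.

105.39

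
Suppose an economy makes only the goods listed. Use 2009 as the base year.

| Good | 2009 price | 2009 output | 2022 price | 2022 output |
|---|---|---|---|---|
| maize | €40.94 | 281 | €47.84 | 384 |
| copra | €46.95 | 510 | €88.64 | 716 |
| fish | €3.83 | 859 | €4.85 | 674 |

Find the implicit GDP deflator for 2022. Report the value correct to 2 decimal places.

Nominal GDP 2022 = 47.84·384 + 88.64·716 + 4.85·674 = 85105.70.
Real GDP 2022 (at 2009 prices) = 40.94·384 + 46.95·716 + 3.83·674 = 51918.58.
Deflator = Nominal/Real × 100 = 85105.70/51918.58 × 100 = 163.921.

163.92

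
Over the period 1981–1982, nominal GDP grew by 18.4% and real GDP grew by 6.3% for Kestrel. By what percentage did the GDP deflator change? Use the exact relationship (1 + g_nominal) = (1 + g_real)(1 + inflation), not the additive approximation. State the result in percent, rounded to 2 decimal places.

11.38%

(1 + g_nom) = (1 + g_real)(1 + π), so π = 1.1840 / 1.0630 − 1 = 0.11383.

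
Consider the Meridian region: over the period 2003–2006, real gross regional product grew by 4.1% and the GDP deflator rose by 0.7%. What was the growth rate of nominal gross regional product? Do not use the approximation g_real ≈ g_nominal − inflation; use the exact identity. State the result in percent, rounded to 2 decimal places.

(1 + g_nom) = (1 + g_real)(1 + π) = 1.0410 × 1.0070 = 1.04829.

4.83%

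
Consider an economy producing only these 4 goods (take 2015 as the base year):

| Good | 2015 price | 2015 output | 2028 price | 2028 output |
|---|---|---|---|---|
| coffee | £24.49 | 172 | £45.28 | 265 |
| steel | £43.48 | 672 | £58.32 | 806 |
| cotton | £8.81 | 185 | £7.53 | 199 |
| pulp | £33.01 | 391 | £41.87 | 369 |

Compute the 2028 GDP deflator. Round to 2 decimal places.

Nominal GDP 2028 = 45.28·265 + 58.32·806 + 7.53·199 + 41.87·369 = 75953.62.
Real GDP 2028 (at 2015 prices) = 24.49·265 + 43.48·806 + 8.81·199 + 33.01·369 = 55468.61.
Deflator = Nominal/Real × 100 = 75953.62/55468.61 × 100 = 136.931.

136.93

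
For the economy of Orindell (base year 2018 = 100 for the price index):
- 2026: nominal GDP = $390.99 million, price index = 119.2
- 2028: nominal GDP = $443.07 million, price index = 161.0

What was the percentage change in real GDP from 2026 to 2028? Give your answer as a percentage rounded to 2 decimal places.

Real GDP 2026 = 390.99 / 1.192 = 328.01.
Real GDP 2028 = 443.07 / 1.610 = 275.20.
Real growth = 275.20 / 328.01 − 1 = -0.1610.

-16.10%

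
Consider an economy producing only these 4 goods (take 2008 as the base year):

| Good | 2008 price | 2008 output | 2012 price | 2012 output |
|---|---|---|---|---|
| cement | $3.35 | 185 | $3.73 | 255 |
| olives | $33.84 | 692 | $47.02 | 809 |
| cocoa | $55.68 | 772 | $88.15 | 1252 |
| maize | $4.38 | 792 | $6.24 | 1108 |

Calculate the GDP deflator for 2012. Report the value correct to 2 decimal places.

152.02

Nominal GDP 2012 = 3.73·255 + 47.02·809 + 88.15·1252 + 6.24·1108 = 156268.05.
Real GDP 2012 (at 2008 prices) = 3.35·255 + 33.84·809 + 55.68·1252 + 4.38·1108 = 102795.21.
Deflator = Nominal/Real × 100 = 156268.05/102795.21 × 100 = 152.019.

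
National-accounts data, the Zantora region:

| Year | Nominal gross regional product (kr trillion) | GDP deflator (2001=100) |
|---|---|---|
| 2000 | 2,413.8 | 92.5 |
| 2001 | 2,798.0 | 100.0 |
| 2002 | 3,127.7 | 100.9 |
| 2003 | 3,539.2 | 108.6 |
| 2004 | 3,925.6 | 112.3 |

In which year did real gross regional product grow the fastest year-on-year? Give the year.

2002

2001: real = 2798.0/1.000 = 2798.00; growth vs 2000 (2609.51) = 7.22%.
2002: real = 3127.7/1.009 = 3099.80; growth vs 2001 (2798.00) = 10.79%.
2003: real = 3539.2/1.086 = 3258.93; growth vs 2002 (3099.80) = 5.13%.
2004: real = 3925.6/1.123 = 3495.64; growth vs 2003 (3258.93) = 7.26%.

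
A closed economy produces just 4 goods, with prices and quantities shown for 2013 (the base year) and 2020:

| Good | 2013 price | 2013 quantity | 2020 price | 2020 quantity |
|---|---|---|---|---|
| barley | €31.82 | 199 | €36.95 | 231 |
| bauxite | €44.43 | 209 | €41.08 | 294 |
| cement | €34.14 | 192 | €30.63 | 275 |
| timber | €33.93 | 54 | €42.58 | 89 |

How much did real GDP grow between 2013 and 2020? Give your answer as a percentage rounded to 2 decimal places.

36.73%

Real GDP 2013 = Nominal GDP 2013 = 31.82·199 + 44.43·209 + 34.14·192 + 33.93·54 = 24005.15.
Real GDP 2020 (at 2013 prices) = 31.82·231 + 44.43·294 + 34.14·275 + 33.93·89 = 32821.11.
Real growth = 32821.11/24005.15 − 1 = 0.3673.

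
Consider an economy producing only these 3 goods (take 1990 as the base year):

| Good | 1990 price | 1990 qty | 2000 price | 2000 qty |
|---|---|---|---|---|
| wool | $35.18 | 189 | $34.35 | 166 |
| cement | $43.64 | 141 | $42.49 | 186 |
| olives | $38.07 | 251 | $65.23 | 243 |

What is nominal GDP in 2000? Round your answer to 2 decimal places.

Nominal GDP 2000 = Σ (p_2000 × q_2000) = 34.35·166 + 42.49·186 + 65.23·243 = 29456.13.

$29456.13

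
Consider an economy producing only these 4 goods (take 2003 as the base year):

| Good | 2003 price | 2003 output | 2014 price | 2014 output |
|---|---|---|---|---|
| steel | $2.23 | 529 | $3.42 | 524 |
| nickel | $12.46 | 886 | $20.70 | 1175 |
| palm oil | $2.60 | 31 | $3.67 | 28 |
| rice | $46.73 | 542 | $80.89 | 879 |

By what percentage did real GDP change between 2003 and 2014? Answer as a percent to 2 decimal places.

51.37%

Real GDP 2003 = Nominal GDP 2003 = 2.23·529 + 12.46·886 + 2.60·31 + 46.73·542 = 37627.49.
Real GDP 2014 (at 2003 prices) = 2.23·524 + 12.46·1175 + 2.60·28 + 46.73·879 = 56957.49.
Real growth = 56957.49/37627.49 − 1 = 0.5137.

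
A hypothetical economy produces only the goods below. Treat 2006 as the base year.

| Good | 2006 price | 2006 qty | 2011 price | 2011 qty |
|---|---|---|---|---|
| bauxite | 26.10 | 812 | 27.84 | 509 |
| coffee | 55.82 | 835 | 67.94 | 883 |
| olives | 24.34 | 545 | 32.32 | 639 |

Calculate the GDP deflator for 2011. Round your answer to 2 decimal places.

Nominal GDP 2011 = 27.84·509 + 67.94·883 + 32.32·639 = 94814.06.
Real GDP 2011 (at 2006 prices) = 26.10·509 + 55.82·883 + 24.34·639 = 78127.22.
Deflator = Nominal/Real × 100 = 94814.06/78127.22 × 100 = 121.359.

121.36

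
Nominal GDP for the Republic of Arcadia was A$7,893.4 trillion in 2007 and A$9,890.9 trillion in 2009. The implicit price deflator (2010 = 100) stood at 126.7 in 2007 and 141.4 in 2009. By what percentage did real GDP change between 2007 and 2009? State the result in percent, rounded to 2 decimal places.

12.28%

Deflate each year: 2007 → 7893.4/1.267 = 6229.99; 2009 → 9890.9/1.414 = 6994.98.
So real GDP changed by 6994.98/6229.99 − 1 = 0.1228, i.e. 12.28%.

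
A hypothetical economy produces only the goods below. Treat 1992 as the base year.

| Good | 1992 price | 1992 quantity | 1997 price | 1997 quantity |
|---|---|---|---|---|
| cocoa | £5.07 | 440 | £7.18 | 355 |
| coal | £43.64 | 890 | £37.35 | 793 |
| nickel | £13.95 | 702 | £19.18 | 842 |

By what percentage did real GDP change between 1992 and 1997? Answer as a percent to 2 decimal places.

-5.33%

Real GDP 1992 = Nominal GDP 1992 = 5.07·440 + 43.64·890 + 13.95·702 = 50863.30.
Real GDP 1997 (at 1992 prices) = 5.07·355 + 43.64·793 + 13.95·842 = 48152.27.
Real growth = 48152.27/50863.30 − 1 = -0.0533.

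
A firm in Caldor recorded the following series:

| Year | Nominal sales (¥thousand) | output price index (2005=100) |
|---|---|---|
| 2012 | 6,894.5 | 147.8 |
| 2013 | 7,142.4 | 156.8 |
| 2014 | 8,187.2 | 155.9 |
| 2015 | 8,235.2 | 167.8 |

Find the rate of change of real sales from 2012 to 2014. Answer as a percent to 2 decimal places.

Real sales 2012 = 6894.5/1.478 = 4664.75.
Real sales 2014 = 8187.2/1.559 = 5251.57.
Change = 5251.57/4664.75 − 1 = 0.1258.

12.58%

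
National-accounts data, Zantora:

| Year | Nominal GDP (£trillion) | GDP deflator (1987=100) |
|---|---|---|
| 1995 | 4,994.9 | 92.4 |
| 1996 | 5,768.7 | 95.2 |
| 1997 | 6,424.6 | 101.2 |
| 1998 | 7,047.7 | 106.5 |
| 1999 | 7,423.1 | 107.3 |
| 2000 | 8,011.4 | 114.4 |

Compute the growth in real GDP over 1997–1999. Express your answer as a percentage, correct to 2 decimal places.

Real GDP 1997 = 6424.6/1.012 = 6348.42.
Real GDP 1999 = 7423.1/1.073 = 6918.08.
Change = 6918.08/6348.42 − 1 = 0.0897.

8.97%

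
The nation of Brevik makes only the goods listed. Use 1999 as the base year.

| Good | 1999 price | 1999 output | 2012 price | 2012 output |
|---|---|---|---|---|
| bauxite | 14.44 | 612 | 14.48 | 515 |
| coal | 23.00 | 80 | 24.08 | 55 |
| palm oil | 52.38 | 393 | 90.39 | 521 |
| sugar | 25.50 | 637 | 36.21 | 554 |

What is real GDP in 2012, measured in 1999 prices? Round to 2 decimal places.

Real GDP 2012 = Σ (p_1999 × q_2012) = 14.44·515 + 23.00·55 + 52.38·521 + 25.50·554 = 50118.58.

50118.58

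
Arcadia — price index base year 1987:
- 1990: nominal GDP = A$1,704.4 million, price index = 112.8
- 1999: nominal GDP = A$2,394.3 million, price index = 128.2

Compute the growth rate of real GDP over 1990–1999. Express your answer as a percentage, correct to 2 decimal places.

23.60%

Deflate each year: 1990 → 1704.4/1.128 = 1510.99; 1999 → 2394.3/1.282 = 1867.63.
So real GDP changed by 1867.63/1510.99 − 1 = 0.2360, i.e. 23.60%.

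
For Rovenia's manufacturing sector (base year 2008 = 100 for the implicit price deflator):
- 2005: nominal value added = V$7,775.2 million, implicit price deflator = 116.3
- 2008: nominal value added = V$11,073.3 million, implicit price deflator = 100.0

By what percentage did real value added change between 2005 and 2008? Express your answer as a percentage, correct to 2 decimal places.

Deflate each year: 2005 → 7775.2/1.163 = 6685.47; 2008 → 11073.3/1.000 = 11073.30.
So real value added changed by 11073.30/6685.47 − 1 = 0.6563, i.e. 65.63%.

65.63%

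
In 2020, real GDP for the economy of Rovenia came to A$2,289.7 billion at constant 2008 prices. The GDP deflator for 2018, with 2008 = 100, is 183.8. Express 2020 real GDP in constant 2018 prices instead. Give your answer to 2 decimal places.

Real GDP in 2018 prices = Real GDP in 2008 prices × (P_2018/P_2008) = 2289.7 × 1.838 = 4208.47.

A$4,208.47 billion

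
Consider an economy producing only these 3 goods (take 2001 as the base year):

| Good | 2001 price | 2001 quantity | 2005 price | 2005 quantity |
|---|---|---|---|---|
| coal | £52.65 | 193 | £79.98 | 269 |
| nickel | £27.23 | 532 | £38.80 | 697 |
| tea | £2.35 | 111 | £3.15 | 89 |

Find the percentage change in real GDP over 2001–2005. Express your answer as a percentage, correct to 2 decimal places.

Real GDP 2001 = Nominal GDP 2001 = 52.65·193 + 27.23·532 + 2.35·111 = 24908.66.
Real GDP 2005 (at 2001 prices) = 52.65·269 + 27.23·697 + 2.35·89 = 33351.31.
Real growth = 33351.31/24908.66 − 1 = 0.3389.

33.89%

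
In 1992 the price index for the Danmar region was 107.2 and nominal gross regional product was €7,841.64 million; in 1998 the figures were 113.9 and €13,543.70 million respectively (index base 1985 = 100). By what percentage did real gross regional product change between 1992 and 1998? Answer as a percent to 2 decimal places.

62.56%

Deflate each year: 1992 → 7841.64/1.072 = 7314.96; 1998 → 13543.70/1.139 = 11890.87.
So real gross regional product changed by 11890.87/7314.96 − 1 = 0.6256, i.e. 62.56%.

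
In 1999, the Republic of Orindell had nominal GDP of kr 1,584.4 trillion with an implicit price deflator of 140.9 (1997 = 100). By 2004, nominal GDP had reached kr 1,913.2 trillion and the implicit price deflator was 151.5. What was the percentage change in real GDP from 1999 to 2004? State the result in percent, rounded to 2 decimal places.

12.30%

Real GDP 1999 = 1584.4 / 1.409 = 1124.49.
Real GDP 2004 = 1913.2 / 1.515 = 1262.84.
Real growth = 1262.84 / 1124.49 − 1 = 0.1230.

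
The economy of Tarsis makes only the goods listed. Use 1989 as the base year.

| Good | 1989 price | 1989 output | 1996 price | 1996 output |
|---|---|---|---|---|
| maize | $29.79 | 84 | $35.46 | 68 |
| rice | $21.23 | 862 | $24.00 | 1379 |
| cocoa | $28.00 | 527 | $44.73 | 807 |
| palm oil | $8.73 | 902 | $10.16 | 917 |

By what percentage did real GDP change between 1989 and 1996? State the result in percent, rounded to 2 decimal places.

42.53%

Real GDP 1989 = Nominal GDP 1989 = 29.79·84 + 21.23·862 + 28.00·527 + 8.73·902 = 43433.08.
Real GDP 1996 (at 1989 prices) = 29.79·68 + 21.23·1379 + 28.00·807 + 8.73·917 = 61903.30.
Real growth = 61903.30/43433.08 − 1 = 0.4253.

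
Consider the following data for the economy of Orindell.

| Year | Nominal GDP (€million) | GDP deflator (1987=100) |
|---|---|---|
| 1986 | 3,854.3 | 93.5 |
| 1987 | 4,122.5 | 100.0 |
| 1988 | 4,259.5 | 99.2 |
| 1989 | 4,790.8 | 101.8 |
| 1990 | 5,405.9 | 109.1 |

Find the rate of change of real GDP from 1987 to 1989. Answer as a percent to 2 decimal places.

Real GDP 1987 = 4122.5/1.000 = 4122.50.
Real GDP 1989 = 4790.8/1.018 = 4706.09.
Change = 4706.09/4122.50 − 1 = 0.1416.

14.16%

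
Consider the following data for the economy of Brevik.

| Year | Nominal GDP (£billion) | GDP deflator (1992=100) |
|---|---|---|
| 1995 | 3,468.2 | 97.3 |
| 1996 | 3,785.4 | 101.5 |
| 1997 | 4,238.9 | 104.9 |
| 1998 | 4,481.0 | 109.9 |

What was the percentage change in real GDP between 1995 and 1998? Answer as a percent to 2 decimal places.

Real GDP 1995 = 3468.2/0.973 = 3564.44.
Real GDP 1998 = 4481.0/1.099 = 4077.34.
Change = 4077.34/3564.44 − 1 = 0.1439.

14.39%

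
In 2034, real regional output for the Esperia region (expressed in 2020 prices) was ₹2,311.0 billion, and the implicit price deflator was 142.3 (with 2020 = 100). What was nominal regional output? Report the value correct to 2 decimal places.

Nominal regional output = Real × (implicit price deflator/100) = 2311.0 × 1.423 = 3288.55.

₹3,288.55 billion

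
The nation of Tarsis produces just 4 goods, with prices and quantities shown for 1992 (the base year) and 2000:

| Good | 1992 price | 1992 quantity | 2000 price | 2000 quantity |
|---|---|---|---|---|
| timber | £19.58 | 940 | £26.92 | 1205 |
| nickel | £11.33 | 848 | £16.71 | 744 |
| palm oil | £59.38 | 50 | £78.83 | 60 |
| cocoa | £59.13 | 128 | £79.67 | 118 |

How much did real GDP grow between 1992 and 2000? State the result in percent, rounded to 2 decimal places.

10.41%

Real GDP 1992 = Nominal GDP 1992 = 19.58·940 + 11.33·848 + 59.38·50 + 59.13·128 = 38550.68.
Real GDP 2000 (at 1992 prices) = 19.58·1205 + 11.33·744 + 59.38·60 + 59.13·118 = 42563.56.
Real growth = 42563.56/38550.68 − 1 = 0.1041.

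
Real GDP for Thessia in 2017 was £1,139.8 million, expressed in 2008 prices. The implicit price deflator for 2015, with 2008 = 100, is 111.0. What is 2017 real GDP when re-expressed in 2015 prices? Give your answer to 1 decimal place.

Real GDP in 2015 prices = Real GDP in 2008 prices × (P_2015/P_2008) = 1139.8 × 1.110 = 1265.18.

£1,265.2 million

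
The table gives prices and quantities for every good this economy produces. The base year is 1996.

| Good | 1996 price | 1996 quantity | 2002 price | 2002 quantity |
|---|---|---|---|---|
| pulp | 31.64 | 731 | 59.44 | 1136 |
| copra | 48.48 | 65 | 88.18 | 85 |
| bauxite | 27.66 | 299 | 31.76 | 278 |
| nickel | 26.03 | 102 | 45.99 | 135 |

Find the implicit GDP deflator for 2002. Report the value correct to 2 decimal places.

Nominal GDP 2002 = 59.44·1136 + 88.18·85 + 31.76·278 + 45.99·135 = 90057.07.
Real GDP 2002 (at 1996 prices) = 31.64·1136 + 48.48·85 + 27.66·278 + 26.03·135 = 51267.37.
Deflator = Nominal/Real × 100 = 90057.07/51267.37 × 100 = 175.662.

175.66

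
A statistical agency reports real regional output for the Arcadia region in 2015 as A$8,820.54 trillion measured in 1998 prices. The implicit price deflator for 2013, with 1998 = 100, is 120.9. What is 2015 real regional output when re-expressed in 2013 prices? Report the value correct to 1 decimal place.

Real regional output in 2013 prices = Real regional output in 1998 prices × (P_2013/P_1998) = 8820.54 × 1.209 = 10664.03.

A$10,664.0 trillion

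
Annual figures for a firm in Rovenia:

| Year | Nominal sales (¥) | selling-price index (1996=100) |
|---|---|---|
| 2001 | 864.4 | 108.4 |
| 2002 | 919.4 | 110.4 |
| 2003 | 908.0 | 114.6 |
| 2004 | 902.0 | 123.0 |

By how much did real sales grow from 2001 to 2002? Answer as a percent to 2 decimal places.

Real sales 2001 = 864.4/1.084 = 797.42.
Real sales 2002 = 919.4/1.104 = 832.79.
Change = 832.79/797.42 − 1 = 0.0444.

4.44%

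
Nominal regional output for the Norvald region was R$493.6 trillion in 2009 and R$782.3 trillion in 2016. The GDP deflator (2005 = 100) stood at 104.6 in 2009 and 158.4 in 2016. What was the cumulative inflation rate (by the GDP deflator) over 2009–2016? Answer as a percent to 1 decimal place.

Price-level change = 158.4 / 104.6 − 1 = 0.5143.

51.4%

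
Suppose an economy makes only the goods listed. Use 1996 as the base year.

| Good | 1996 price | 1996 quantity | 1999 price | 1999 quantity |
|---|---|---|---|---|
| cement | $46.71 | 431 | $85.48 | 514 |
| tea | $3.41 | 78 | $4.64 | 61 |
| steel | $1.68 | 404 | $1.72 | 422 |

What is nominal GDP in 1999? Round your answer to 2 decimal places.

Nominal GDP 1999 = Σ (p_1999 × q_1999) = 85.48·514 + 4.64·61 + 1.72·422 = 44945.60.

$44945.60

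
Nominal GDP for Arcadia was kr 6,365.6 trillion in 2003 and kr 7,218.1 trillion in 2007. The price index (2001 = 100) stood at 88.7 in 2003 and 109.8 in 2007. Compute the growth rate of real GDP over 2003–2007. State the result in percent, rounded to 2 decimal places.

-8.40%

Deflate each year: 2003 → 6365.6/0.887 = 7176.55; 2007 → 7218.1/1.098 = 6573.86.
So real GDP changed by 6573.86/7176.55 − 1 = -0.0840, i.e. -8.40%.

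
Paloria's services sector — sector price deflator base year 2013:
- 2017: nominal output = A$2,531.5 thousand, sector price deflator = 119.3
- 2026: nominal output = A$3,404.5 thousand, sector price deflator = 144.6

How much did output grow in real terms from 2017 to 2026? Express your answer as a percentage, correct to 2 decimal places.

10.96%

Real output 2017 = 2531.5 / 1.193 = 2121.96.
Real output 2026 = 3404.5 / 1.446 = 2354.43.
Real growth = 2354.43 / 2121.96 − 1 = 0.1096.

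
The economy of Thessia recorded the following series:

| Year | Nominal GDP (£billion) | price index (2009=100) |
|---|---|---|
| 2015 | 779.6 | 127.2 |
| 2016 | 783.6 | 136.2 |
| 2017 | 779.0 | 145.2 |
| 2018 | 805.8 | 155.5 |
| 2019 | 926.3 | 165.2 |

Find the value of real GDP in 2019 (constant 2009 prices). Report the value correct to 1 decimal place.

Real GDP 2019 = 926.3 / 1.652 = 560.71.

£560.7 billion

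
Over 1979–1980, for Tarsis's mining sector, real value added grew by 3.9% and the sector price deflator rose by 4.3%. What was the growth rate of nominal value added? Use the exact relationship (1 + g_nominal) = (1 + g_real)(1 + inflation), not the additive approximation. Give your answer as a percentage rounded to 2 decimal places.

8.37%

(1 + g_nom) = (1 + g_real)(1 + π) = 1.0390 × 1.0430 = 1.08368.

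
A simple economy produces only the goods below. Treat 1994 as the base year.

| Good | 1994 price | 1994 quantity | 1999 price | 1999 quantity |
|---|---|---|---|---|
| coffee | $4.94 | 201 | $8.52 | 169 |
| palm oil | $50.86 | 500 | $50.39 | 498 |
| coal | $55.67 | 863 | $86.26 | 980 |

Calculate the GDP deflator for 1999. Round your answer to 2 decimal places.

137.60

Nominal GDP 1999 = 8.52·169 + 50.39·498 + 86.26·980 = 111068.90.
Real GDP 1999 (at 1994 prices) = 4.94·169 + 50.86·498 + 55.67·980 = 80719.74.
Deflator = Nominal/Real × 100 = 111068.90/80719.74 × 100 = 137.598.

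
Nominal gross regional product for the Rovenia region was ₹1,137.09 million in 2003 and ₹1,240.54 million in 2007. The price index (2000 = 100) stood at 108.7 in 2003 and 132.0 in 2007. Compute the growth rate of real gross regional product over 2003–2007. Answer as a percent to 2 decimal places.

-10.16%

Deflate each year: 2003 → 1137.09/1.087 = 1046.08; 2007 → 1240.54/1.320 = 939.80.
So real gross regional product changed by 939.80/1046.08 − 1 = -0.1016, i.e. -10.16%.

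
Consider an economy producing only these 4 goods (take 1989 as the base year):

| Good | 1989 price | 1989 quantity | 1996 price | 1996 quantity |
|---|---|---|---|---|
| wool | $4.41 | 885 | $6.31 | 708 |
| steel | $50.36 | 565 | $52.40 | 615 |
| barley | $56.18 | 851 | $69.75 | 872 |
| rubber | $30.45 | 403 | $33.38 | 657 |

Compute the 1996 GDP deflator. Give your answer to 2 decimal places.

115.87

Nominal GDP 1996 = 6.31·708 + 52.40·615 + 69.75·872 + 33.38·657 = 119446.14.
Real GDP 1996 (at 1989 prices) = 4.41·708 + 50.36·615 + 56.18·872 + 30.45·657 = 103088.29.
Deflator = Nominal/Real × 100 = 119446.14/103088.29 × 100 = 115.868.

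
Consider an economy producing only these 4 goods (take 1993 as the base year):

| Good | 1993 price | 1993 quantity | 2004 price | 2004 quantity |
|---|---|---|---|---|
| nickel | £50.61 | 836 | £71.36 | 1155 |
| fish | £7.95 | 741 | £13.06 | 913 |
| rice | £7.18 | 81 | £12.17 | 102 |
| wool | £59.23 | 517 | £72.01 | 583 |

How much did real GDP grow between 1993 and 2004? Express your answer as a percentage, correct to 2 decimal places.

Real GDP 1993 = Nominal GDP 1993 = 50.61·836 + 7.95·741 + 7.18·81 + 59.23·517 = 79404.40.
Real GDP 2004 (at 1993 prices) = 50.61·1155 + 7.95·913 + 7.18·102 + 59.23·583 = 100976.35.
Real growth = 100976.35/79404.40 − 1 = 0.2717.

27.17%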